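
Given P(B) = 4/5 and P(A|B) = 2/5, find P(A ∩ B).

By definition, P(A|B) = P(A ∩ B) / P(B)
So P(A ∩ B) = P(A|B) × P(B)
= 2/5 × 4/5
= 8/25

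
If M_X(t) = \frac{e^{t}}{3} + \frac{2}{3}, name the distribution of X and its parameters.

The MGF M(t) = \frac{e^{t}}{3} + \frac{2}{3} is the standard form for the Bernoulli distribution.
Comparing with the known MGF formula identifies: Bernoulli(p=1/3)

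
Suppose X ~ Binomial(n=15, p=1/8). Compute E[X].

For X ~ Binomial(n=15, p=1/8), the expected value is:
E[X] = \frac{15}{8}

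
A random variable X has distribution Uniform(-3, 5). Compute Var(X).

For X ~ Uniform(-3, 5):
Var(X) = \frac{16}{3}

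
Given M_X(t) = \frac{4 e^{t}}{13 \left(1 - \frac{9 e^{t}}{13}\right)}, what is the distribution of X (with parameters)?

The MGF M(t) = \frac{4 e^{t}}{13 \left(1 - \frac{9 e^{t}}{13}\right)} is the standard form for the Geometric distribution.
Comparing with the known MGF formula identifies: Geometric(p=4/13), X = trial number of first success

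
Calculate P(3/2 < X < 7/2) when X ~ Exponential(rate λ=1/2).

P(3/2 < X < 7/2) = ∫_{3/2}^{7/2} f(x) dx
where f(x) = \frac{e^{- \frac{x}{2}}}{2}
= - \frac{1 - e}{e^{\frac{7}{4}}}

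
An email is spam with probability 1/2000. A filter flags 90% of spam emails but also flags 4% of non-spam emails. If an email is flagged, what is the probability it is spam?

Let D = the rare event, + = positive/flagged.
P(D) = 1/2000
P(+|D) = 90/100 = 9/10
P(+|D') = 4/100 = 1/25
P(+) = P(+|D)P(D) + P(+|D')P(D')
     = \frac{9}{10} × \frac{1}{2000} + \frac{1}{25} × \frac{1999}{2000}
     = \frac{4043}{100000}
P(D|+) = P(+|D)P(D)/P(+) = \frac{45}{4043}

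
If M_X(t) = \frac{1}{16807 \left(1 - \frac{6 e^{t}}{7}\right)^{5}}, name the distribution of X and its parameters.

The MGF M(t) = \frac{1}{16807 \left(1 - \frac{6 e^{t}}{7}\right)^{5}} is the standard form for the NegativeBinomial distribution.
Comparing with the known MGF formula identifies: NegBin(r=5, p=1/7), X = failures before r-th success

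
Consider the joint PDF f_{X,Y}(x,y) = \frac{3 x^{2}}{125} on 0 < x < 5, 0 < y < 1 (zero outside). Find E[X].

f_X(x) = ∫_0^1 \frac{3 x^{2}}{125} dy = \frac{3 x^{2}}{125}
E[X] = ∫_0^5 x × (\frac{3 x^{2}}{125}) dx = \frac{15}{4}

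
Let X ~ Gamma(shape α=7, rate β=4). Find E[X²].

Using the identity E[X²] = Var(X) + (E[X])²:
E[X] = \frac{7}{4}
Var(X) = \frac{7}{16}
E[X²] = \frac{7}{16} + (\frac{7}{4})²
= \frac{7}{2}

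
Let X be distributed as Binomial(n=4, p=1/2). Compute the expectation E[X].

For X ~ Binomial(n=4, p=1/2), the expected value is:
E[X] = 2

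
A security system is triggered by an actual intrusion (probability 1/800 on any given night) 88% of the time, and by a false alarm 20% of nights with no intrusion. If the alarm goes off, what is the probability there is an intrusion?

Let D = the rare event, + = positive/flagged.
P(D) = 1/800
P(+|D) = 88/100 = 22/25
P(+|D') = 20/100 = 1/5
P(+) = P(+|D)P(D) + P(+|D')P(D')
     = \frac{22}{25} × \frac{1}{800} + \frac{1}{5} × \frac{799}{800}
     = \frac{4017}{20000}
P(D|+) = P(+|D)P(D)/P(+) = \frac{22}{4017}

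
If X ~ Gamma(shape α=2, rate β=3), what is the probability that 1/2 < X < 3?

P(1/2 < X < 3) = ∫_{1/2}^{3} f(x) dx
where f(x) = 9 x e^{- 3 x}
= - \frac{10}{e^{9}} + \frac{5}{2 e^{\frac{3}{2}}}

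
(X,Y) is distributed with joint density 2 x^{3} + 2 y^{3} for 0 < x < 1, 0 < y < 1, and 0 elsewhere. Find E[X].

E[X] = ∫_0^1 ∫_0^1 x × f(x,y) dy dx
= ∫_0^1 ∫_0^1 x × (2 x^{3} + 2 y^{3}) dy dx
= \frac{13}{20}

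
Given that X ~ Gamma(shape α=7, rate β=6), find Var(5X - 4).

For X ~ Gamma(shape α=7, rate β=6):
Var(X) = \frac{7}{36}
Var(5X - 4) = (5)² × Var(X) = 25 × \frac{7}{36} = \frac{175}{36}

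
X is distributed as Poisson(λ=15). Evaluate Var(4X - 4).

For X ~ Poisson(λ=15):
Var(X) = 15
Var(4X - 4) = (4)² × Var(X) = 16 × 15 = 240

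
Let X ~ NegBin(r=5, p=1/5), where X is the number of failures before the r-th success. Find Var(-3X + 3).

For X ~ NegBin(r=5, p=1/5), where X is the number of failures before the r-th success:
Var(X) = 100
Var(-3X + 3) = (-3)² × Var(X) = 9 × 100 = 900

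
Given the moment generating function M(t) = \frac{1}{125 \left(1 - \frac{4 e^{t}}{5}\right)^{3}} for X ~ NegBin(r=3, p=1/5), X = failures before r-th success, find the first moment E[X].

To find E[X], compute M^(1)(0):
M^(1)(t) = \frac{12 e^{t}}{625 \left(1 - \frac{4 e^{t}}{5}\right)^{4}}
M^(1)(0) = 12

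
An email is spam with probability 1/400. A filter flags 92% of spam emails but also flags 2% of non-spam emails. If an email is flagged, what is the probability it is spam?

Let D = the rare event, + = positive/flagged.
P(D) = 1/400
P(+|D) = 92/100 = 23/25
P(+|D') = 2/100 = 1/50
P(+) = P(+|D)P(D) + P(+|D')P(D')
     = \frac{23}{25} × \frac{1}{400} + \frac{1}{50} × \frac{399}{400}
     = \frac{89}{4000}
P(D|+) = P(+|D)P(D)/P(+) = \frac{46}{445}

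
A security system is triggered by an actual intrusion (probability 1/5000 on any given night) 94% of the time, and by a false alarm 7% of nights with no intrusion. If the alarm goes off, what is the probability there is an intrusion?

Let D = the rare event, + = positive/flagged.
P(D) = 1/5000
P(+|D) = 94/100 = 47/50
P(+|D') = 7/100
P(+) = P(+|D)P(D) + P(+|D')P(D')
     = \frac{47}{50} × \frac{1}{5000} + \frac{7}{100} × \frac{4999}{5000}
     = \frac{35087}{500000}
P(D|+) = P(+|D)P(D)/P(+) = \frac{94}{35087}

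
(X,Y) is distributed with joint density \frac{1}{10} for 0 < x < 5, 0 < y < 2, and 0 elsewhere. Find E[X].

f_X(x) = ∫_0^2 \frac{1}{10} dy = \frac{1}{5}
E[X] = ∫_0^5 x × (\frac{1}{5}) dx = \frac{5}{2}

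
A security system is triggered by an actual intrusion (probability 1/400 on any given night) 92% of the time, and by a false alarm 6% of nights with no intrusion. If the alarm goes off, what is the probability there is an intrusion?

Let D = the rare event, + = positive/flagged.
P(D) = 1/400
P(+|D) = 92/100 = 23/25
P(+|D') = 6/100 = 3/50
P(+) = P(+|D)P(D) + P(+|D')P(D')
     = \frac{23}{25} × \frac{1}{400} + \frac{3}{50} × \frac{399}{400}
     = \frac{1243}{20000}
P(D|+) = P(+|D)P(D)/P(+) = \frac{46}{1243}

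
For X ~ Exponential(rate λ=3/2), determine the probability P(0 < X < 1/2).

P(0 < X < 1/2) = ∫_{0}^{1/2} f(x) dx
where f(x) = \frac{3 e^{- \frac{3 x}{2}}}{2}
= 1 - e^{- \frac{3}{4}}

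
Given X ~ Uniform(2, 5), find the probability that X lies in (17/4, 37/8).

P(17/4 < X < 37/8) = ∫_{17/4}^{37/8} f(x) dx
where f(x) = \frac{1}{3}
= \frac{1}{8}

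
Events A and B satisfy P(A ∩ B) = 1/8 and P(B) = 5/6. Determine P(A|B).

P(A|B) = P(A ∩ B) / P(B)
= (1/8) / (5/6)
= 3/20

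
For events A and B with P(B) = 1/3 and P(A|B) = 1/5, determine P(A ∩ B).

By definition, P(A|B) = P(A ∩ B) / P(B)
So P(A ∩ B) = P(A|B) × P(B)
= 1/5 × 1/3
= 1/15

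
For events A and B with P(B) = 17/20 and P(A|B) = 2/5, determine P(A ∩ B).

By definition, P(A|B) = P(A ∩ B) / P(B)
So P(A ∩ B) = P(A|B) × P(B)
= 2/5 × 17/20
= 17/50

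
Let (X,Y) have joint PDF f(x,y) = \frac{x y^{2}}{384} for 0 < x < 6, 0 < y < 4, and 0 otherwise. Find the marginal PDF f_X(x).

f_X(x) = ∫_0^4 f(x,y) dy
= ∫_0^4 \frac{x y^{2}}{384} dy
= \frac{x}{18} for 0 < x < 6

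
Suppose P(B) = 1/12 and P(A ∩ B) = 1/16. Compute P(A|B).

P(A|B) = P(A ∩ B) / P(B)
= (1/16) / (1/12)
= 3/4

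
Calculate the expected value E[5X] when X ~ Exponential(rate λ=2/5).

For X ~ Exponential(rate λ=2/5):
E[X] = \frac{5}{2}
E[5X] = 5 × E[X] + 0 = \frac{25}{2}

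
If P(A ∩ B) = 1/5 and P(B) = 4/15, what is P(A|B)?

P(A|B) = P(A ∩ B) / P(B)
= (1/5) / (4/15)
= 3/4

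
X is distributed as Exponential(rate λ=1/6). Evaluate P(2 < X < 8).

P(2 < X < 8) = ∫_{2}^{8} f(x) dx
where f(x) = \frac{e^{- \frac{x}{6}}}{6}
= - \frac{1 - e}{e^{\frac{4}{3}}}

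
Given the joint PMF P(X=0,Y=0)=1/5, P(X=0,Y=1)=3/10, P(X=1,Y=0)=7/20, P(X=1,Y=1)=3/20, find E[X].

First find marginal of X:
P(X=0) = 1/2
P(X=1) = 1/2
E[X] = 0 × 1/2 + 1 × 1/2 = 1/2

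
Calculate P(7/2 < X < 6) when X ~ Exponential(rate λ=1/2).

P(7/2 < X < 6) = ∫_{7/2}^{6} f(x) dx
where f(x) = \frac{e^{- \frac{x}{2}}}{2}
= - \frac{1}{e^{3}} + e^{- \frac{7}{4}}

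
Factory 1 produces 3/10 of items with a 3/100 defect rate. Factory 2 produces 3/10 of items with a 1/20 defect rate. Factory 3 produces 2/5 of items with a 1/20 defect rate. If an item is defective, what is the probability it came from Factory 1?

Using Bayes' theorem:
P(F1) = 3/10, P(D|F1) = 3/100
P(F2) = 3/10, P(D|F2) = 1/20
P(F3) = 2/5, P(D|F3) = 1/20
P(D) = P(D|F1)P(F1) + P(D|F2)P(F2) + P(D|F3)P(F3)
     = \frac{11}{250}
P(F1|D) = P(D|F1)P(F1) / P(D)
= \frac{9}{44}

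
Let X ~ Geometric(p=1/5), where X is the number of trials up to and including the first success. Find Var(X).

For X ~ Geometric(p=1/5), where X is the number of trials up to and including the first success:
Var(X) = 20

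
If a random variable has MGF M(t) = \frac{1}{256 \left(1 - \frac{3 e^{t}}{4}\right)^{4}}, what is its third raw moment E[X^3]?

To find E[X^3], compute M^(3)(0):
M^(1)(t) = \frac{3 e^{t}}{256 \left(1 - \frac{3 e^{t}}{4}\right)^{5}}
M^(2)(t) = \frac{3 e^{t}}{256 \left(1 - \frac{3 e^{t}}{4}\right)^{5}} + \frac{45 e^{2 t}}{1024 \left(1 - \frac{3 e^{t}}{4}\right)^{6}}
M^(3)(t) = \frac{3 e^{t}}{256 \left(1 - \frac{3 e^{t}}{4}\right)^{5}} + \frac{135 e^{2 t}}{1024 \left(1 - \frac{3 e^{t}}{4}\right)^{6}} + \frac{405 e^{3 t}}{2048 \left(1 - \frac{3 e^{t}}{4}\right)^{7}}
M^(3)(0) = 3792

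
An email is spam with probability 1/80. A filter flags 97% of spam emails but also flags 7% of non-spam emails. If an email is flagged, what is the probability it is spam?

Let D = the rare event, + = positive/flagged.
P(D) = 1/80
P(+|D) = 97/100
P(+|D') = 7/100
P(+) = P(+|D)P(D) + P(+|D')P(D')
     = \frac{97}{100} × \frac{1}{80} + \frac{7}{100} × \frac{79}{80}
     = \frac{13}{160}
P(D|+) = P(+|D)P(D)/P(+) = \frac{97}{650}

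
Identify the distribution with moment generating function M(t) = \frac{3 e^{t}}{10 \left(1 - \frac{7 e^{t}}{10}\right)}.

The MGF M(t) = \frac{3 e^{t}}{10 \left(1 - \frac{7 e^{t}}{10}\right)} is the standard form for the Geometric distribution.
Comparing with the known MGF formula identifies: Geometric(p=3/10), X = trial number of first success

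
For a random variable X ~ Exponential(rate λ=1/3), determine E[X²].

Using the identity E[X²] = Var(X) + (E[X])²:
E[X] = 3
Var(X) = 9
E[X²] = 9 + (3)²
= 18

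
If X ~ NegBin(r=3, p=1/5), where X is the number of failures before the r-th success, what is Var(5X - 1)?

For X ~ NegBin(r=3, p=1/5), where X is the number of failures before the r-th success:
Var(X) = 60
Var(5X - 1) = (5)² × Var(X) = 25 × 60 = 1500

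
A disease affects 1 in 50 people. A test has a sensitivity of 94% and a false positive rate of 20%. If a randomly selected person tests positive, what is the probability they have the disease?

Let D = the rare event, + = positive/flagged.
P(D) = 1/50
P(+|D) = 94/100 = 47/50
P(+|D') = 20/100 = 1/5
P(+) = P(+|D)P(D) + P(+|D')P(D')
     = \frac{47}{50} × \frac{1}{50} + \frac{1}{5} × \frac{49}{50}
     = \frac{537}{2500}
P(D|+) = P(+|D)P(D)/P(+) = \frac{47}{537}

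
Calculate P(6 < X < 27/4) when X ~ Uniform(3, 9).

P(6 < X < 27/4) = ∫_{6}^{27/4} f(x) dx
where f(x) = \frac{1}{6}
= \frac{1}{8}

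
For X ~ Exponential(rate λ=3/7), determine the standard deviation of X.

For X ~ Exponential(rate λ=3/7):
Var(X) = \frac{49}{9}
SD(X) = √(Var(X)) = √(\frac{49}{9}) = \frac{7}{3}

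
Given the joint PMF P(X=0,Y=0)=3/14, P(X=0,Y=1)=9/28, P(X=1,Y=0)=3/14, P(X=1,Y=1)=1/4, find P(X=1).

P(X=1) = P(X=1,Y=0) + P(X=1,Y=1)
= 3/14 + 1/4
= 13/28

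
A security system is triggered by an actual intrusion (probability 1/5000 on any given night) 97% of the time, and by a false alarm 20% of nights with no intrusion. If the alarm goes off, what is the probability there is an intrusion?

Let D = the rare event, + = positive/flagged.
P(D) = 1/5000
P(+|D) = 97/100
P(+|D') = 20/100 = 1/5
P(+) = P(+|D)P(D) + P(+|D')P(D')
     = \frac{97}{100} × \frac{1}{5000} + \frac{1}{5} × \frac{4999}{5000}
     = \frac{100077}{500000}
P(D|+) = P(+|D)P(D)/P(+) = \frac{97}{100077}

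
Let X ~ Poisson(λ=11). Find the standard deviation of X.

For X ~ Poisson(λ=11):
Var(X) = 11
SD(X) = √(Var(X)) = √(11) = \sqrt{11}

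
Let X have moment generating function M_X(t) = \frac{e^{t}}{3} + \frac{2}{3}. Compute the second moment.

To find E[X^2], compute M^(2)(0):
M^(1)(t) = \frac{e^{t}}{3}
M^(2)(t) = \frac{e^{t}}{3}
M^(2)(0) = \frac{1}{3}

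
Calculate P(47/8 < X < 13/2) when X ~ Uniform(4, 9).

P(47/8 < X < 13/2) = ∫_{47/8}^{13/2} f(x) dx
where f(x) = \frac{1}{5}
= \frac{1}{8}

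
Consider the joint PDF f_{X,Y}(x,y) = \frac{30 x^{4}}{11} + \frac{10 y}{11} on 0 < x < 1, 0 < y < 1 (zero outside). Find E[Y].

E[Y] = ∫_0^1 ∫_0^1 y × f(x,y) dx dy
= \frac{19}{33}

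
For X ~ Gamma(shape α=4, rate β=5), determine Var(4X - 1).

For X ~ Gamma(shape α=4, rate β=5):
Var(X) = \frac{4}{25}
Var(4X - 1) = (4)² × Var(X) = 16 × \frac{4}{25} = \frac{64}{25}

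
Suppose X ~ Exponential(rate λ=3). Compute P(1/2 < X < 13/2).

P(1/2 < X < 13/2) = ∫_{1/2}^{13/2} f(x) dx
where f(x) = 3 e^{- 3 x}
= - \frac{1 - e^{18}}{e^{\frac{39}{2}}}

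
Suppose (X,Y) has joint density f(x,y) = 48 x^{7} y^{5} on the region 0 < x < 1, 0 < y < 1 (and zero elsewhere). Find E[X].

E[X] = ∫_0^1 ∫_0^1 x × f(x,y) dy dx
= ∫_0^1 ∫_0^1 x × (48 x^{7} y^{5}) dy dx
= \frac{8}{9}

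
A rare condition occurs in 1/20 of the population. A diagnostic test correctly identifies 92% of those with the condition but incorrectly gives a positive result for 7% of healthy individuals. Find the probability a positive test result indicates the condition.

Let D = the rare event, + = positive/flagged.
P(D) = 1/20
P(+|D) = 92/100 = 23/25
P(+|D') = 7/100
P(+) = P(+|D)P(D) + P(+|D')P(D')
     = \frac{23}{25} × \frac{1}{20} + \frac{7}{100} × \frac{19}{20}
     = \frac{9}{80}
P(D|+) = P(+|D)P(D)/P(+) = \frac{92}{225}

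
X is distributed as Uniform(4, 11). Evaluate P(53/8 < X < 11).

P(53/8 < X < 11) = ∫_{53/8}^{11} f(x) dx
where f(x) = \frac{1}{7}
= \frac{5}{8}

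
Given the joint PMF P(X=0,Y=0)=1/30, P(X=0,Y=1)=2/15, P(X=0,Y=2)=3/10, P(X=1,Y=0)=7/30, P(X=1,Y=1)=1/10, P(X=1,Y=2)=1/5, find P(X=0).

P(X=0) = P(X=0,Y=0) + P(X=0,Y=1) + P(X=0,Y=2)
= 1/30 + 2/15 + 3/10
= 7/15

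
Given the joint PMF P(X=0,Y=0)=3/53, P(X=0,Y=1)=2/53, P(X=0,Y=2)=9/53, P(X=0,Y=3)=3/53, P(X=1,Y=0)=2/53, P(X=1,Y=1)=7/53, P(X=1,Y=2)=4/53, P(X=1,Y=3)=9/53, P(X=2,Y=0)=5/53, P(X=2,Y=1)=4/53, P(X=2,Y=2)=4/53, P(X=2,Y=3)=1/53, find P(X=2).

P(X=2) = P(X=2,Y=0) + P(X=2,Y=1) + P(X=2,Y=2) + P(X=2,Y=3)
= 5/53 + 4/53 + 4/53 + 1/53
= 14/53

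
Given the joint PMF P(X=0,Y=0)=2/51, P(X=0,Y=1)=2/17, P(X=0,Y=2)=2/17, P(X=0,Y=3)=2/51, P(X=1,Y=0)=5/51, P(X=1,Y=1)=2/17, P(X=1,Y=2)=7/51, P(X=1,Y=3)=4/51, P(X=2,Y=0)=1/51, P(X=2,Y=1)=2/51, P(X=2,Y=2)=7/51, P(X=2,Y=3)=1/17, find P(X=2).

P(X=2) = P(X=2,Y=0) + P(X=2,Y=1) + P(X=2,Y=2) + P(X=2,Y=3)
= 1/51 + 2/51 + 7/51 + 1/17
= 13/51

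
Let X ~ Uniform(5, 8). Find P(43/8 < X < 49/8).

P(43/8 < X < 49/8) = ∫_{43/8}^{49/8} f(x) dx
where f(x) = \frac{1}{3}
= \frac{1}{4}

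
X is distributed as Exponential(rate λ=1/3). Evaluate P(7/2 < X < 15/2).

P(7/2 < X < 15/2) = ∫_{7/2}^{15/2} f(x) dx
where f(x) = \frac{e^{- \frac{x}{3}}}{3}
= - \frac{1}{e^{\frac{5}{2}}} + e^{- \frac{7}{6}}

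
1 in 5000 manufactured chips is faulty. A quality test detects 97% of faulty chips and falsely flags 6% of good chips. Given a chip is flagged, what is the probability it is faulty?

Let D = the rare event, + = positive/flagged.
P(D) = 1/5000
P(+|D) = 97/100
P(+|D') = 6/100 = 3/50
P(+) = P(+|D)P(D) + P(+|D')P(D')
     = \frac{97}{100} × \frac{1}{5000} + \frac{3}{50} × \frac{4999}{5000}
     = \frac{30091}{500000}
P(D|+) = P(+|D)P(D)/P(+) = \frac{97}{30091}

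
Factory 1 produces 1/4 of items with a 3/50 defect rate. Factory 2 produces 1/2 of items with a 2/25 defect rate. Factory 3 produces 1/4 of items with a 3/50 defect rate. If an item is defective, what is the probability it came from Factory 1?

Using Bayes' theorem:
P(F1) = 1/4, P(D|F1) = 3/50
P(F2) = 1/2, P(D|F2) = 2/25
P(F3) = 1/4, P(D|F3) = 3/50
P(D) = P(D|F1)P(F1) + P(D|F2)P(F2) + P(D|F3)P(F3)
     = \frac{7}{100}
P(F1|D) = P(D|F1)P(F1) / P(D)
= \frac{3}{14}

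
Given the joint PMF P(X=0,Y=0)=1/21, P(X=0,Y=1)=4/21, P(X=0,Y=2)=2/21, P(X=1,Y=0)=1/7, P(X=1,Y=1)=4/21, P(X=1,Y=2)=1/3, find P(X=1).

P(X=1) = P(X=1,Y=0) + P(X=1,Y=1) + P(X=1,Y=2)
= 1/7 + 4/21 + 1/3
= 2/3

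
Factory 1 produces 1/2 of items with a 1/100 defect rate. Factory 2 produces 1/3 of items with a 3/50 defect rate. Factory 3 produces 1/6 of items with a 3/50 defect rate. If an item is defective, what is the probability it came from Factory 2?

Using Bayes' theorem:
P(F1) = 1/2, P(D|F1) = 1/100
P(F2) = 1/3, P(D|F2) = 3/50
P(F3) = 1/6, P(D|F3) = 3/50
P(D) = P(D|F1)P(F1) + P(D|F2)P(F2) + P(D|F3)P(F3)
     = \frac{7}{200}
P(F2|D) = P(D|F2)P(F2) / P(D)
= \frac{4}{7}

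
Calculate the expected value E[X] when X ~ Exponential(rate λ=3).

For X ~ Exponential(rate λ=3), the expected value is:
E[X] = \frac{1}{3}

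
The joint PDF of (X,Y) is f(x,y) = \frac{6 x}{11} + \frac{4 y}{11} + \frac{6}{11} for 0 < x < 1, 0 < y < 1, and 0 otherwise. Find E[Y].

E[Y] = ∫_0^1 ∫_0^1 y × f(x,y) dx dy
= \frac{35}{66}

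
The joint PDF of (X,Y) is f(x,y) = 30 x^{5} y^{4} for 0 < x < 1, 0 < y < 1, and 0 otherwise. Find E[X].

E[X] = ∫_0^1 ∫_0^1 x × f(x,y) dy dx
= ∫_0^1 ∫_0^1 x × (30 x^{5} y^{4}) dy dx
= \frac{6}{7}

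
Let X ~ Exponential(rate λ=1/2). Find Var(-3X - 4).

For X ~ Exponential(rate λ=1/2):
Var(X) = 4
Var(-3X - 4) = (-3)² × Var(X) = 9 × 4 = 36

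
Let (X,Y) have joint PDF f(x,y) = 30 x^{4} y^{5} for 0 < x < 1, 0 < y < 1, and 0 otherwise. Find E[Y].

E[Y] = ∫_0^1 ∫_0^1 y × f(x,y) dx dy
= \frac{6}{7}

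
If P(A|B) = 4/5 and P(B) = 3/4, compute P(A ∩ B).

By definition, P(A|B) = P(A ∩ B) / P(B)
So P(A ∩ B) = P(A|B) × P(B)
= 4/5 × 3/4
= 3/5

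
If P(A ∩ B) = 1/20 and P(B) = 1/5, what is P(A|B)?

P(A|B) = P(A ∩ B) / P(B)
= (1/20) / (1/5)
= 1/4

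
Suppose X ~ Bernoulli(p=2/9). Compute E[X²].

Using the identity E[X²] = Var(X) + (E[X])²:
E[X] = \frac{2}{9}
Var(X) = \frac{14}{81}
E[X²] = \frac{14}{81} + (\frac{2}{9})²
= \frac{2}{9}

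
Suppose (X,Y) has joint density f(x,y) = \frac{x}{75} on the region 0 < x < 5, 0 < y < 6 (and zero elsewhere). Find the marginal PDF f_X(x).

f_X(x) = ∫_0^6 f(x,y) dy
= ∫_0^6 \frac{x}{75} dy
= \frac{2 x}{25} for 0 < x < 5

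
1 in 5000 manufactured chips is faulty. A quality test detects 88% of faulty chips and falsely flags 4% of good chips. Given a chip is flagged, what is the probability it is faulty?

Let D = the rare event, + = positive/flagged.
P(D) = 1/5000
P(+|D) = 88/100 = 22/25
P(+|D') = 4/100 = 1/25
P(+) = P(+|D)P(D) + P(+|D')P(D')
     = \frac{22}{25} × \frac{1}{5000} + \frac{1}{25} × \frac{4999}{5000}
     = \frac{5021}{125000}
P(D|+) = P(+|D)P(D)/P(+) = \frac{22}{5021}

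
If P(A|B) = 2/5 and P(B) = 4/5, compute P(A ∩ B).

By definition, P(A|B) = P(A ∩ B) / P(B)
So P(A ∩ B) = P(A|B) × P(B)
= 2/5 × 4/5
= 8/25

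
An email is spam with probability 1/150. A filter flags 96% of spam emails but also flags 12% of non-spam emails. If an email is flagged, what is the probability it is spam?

Let D = the rare event, + = positive/flagged.
P(D) = 1/150
P(+|D) = 96/100 = 24/25
P(+|D') = 12/100 = 3/25
P(+) = P(+|D)P(D) + P(+|D')P(D')
     = \frac{24}{25} × \frac{1}{150} + \frac{3}{25} × \frac{149}{150}
     = \frac{157}{1250}
P(D|+) = P(+|D)P(D)/P(+) = \frac{8}{157}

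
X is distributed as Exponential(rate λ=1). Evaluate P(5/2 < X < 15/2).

P(5/2 < X < 15/2) = ∫_{5/2}^{15/2} f(x) dx
where f(x) = e^{- x}
= - \frac{1 - e^{5}}{e^{\frac{15}{2}}}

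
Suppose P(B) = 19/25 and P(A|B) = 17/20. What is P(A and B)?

By definition, P(A|B) = P(A ∩ B) / P(B)
So P(A ∩ B) = P(A|B) × P(B)
= 17/20 × 19/25
= 323/500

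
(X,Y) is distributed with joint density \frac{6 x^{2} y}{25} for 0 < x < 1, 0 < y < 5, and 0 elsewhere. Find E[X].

f_X(x) = ∫_0^5 \frac{6 x^{2} y}{25} dy = 3 x^{2}
E[X] = ∫_0^1 x × (3 x^{2}) dx = \frac{3}{4}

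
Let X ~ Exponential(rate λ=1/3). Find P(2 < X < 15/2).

P(2 < X < 15/2) = ∫_{2}^{15/2} f(x) dx
where f(x) = \frac{e^{- \frac{x}{3}}}{3}
= - \frac{1}{e^{\frac{5}{2}}} + e^{- \frac{2}{3}}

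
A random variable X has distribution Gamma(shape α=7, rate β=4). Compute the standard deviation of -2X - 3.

For X ~ Gamma(shape α=7, rate β=4):
Var(X) = \frac{7}{16}
SD(X) = √(Var(X)) = √(\frac{7}{16}) = \frac{\sqrt{7}}{4}
SD(-2X - 3) = |-2| × SD(X) = 2 × \frac{\sqrt{7}}{4} = \frac{\sqrt{7}}{2}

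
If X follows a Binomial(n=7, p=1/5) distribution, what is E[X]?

For X ~ Binomial(n=7, p=1/5), the expected value is:
E[X] = \frac{7}{5}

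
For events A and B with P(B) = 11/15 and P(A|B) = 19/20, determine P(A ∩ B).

By definition, P(A|B) = P(A ∩ B) / P(B)
So P(A ∩ B) = P(A|B) × P(B)
= 19/20 × 11/15
= 209/300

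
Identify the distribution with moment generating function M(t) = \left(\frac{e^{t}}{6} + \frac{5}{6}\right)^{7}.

The MGF M(t) = \left(\frac{e^{t}}{6} + \frac{5}{6}\right)^{7} is the standard form for the Binomial distribution.
Comparing with the known MGF formula identifies: Binomial(n=7, p=1/6)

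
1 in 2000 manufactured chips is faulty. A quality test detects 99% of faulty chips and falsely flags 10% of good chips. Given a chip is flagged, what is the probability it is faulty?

Let D = the rare event, + = positive/flagged.
P(D) = 1/2000
P(+|D) = 99/100
P(+|D') = 10/100 = 1/10
P(+) = P(+|D)P(D) + P(+|D')P(D')
     = \frac{99}{100} × \frac{1}{2000} + \frac{1}{10} × \frac{1999}{2000}
     = \frac{20089}{200000}
P(D|+) = P(+|D)P(D)/P(+) = \frac{99}{20089}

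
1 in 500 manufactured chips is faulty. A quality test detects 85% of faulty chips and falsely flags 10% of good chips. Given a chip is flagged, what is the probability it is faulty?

Let D = the rare event, + = positive/flagged.
P(D) = 1/500
P(+|D) = 85/100 = 17/20
P(+|D') = 10/100 = 1/10
P(+) = P(+|D)P(D) + P(+|D')P(D')
     = \frac{17}{20} × \frac{1}{500} + \frac{1}{10} × \frac{499}{500}
     = \frac{203}{2000}
P(D|+) = P(+|D)P(D)/P(+) = \frac{17}{1015}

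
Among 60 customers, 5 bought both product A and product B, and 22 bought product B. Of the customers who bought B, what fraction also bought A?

P(A ∩ B) = 5/60 = 1/12
P(B) = 22/60 = 11/30
P(A|B) = P(A ∩ B) / P(B) = (1/12) / (11/30) = 5/22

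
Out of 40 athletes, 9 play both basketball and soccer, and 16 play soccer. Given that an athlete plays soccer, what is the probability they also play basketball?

P(A ∩ B) = 9/40
P(B) = 16/40 = 2/5
P(A|B) = P(A ∩ B) / P(B) = (9/40) / (2/5) = 9/16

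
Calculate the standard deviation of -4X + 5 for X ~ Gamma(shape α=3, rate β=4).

For X ~ Gamma(shape α=3, rate β=4):
Var(X) = \frac{3}{16}
SD(X) = √(Var(X)) = √(\frac{3}{16}) = \frac{\sqrt{3}}{4}
SD(-4X + 5) = |-4| × SD(X) = 4 × \frac{\sqrt{3}}{4} = \sqrt{3}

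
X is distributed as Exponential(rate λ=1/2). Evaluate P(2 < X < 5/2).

P(2 < X < 5/2) = ∫_{2}^{5/2} f(x) dx
where f(x) = \frac{e^{- \frac{x}{2}}}{2}
= - \frac{1}{e^{\frac{5}{4}}} + e^{-1}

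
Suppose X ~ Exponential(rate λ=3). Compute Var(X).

For X ~ Exponential(rate λ=3):
Var(X) = \frac{1}{9}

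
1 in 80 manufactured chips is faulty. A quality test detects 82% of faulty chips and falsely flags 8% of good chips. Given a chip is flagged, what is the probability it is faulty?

Let D = the rare event, + = positive/flagged.
P(D) = 1/80
P(+|D) = 82/100 = 41/50
P(+|D') = 8/100 = 2/25
P(+) = P(+|D)P(D) + P(+|D')P(D')
     = \frac{41}{50} × \frac{1}{80} + \frac{2}{25} × \frac{79}{80}
     = \frac{357}{4000}
P(D|+) = P(+|D)P(D)/P(+) = \frac{41}{357}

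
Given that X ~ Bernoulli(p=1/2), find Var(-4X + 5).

For X ~ Bernoulli(p=1/2):
Var(X) = \frac{1}{4}
Var(-4X + 5) = (-4)² × Var(X) = 16 × \frac{1}{4} = 4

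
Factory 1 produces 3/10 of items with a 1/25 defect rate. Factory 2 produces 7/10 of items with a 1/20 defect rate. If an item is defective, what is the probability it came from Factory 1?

Using Bayes' theorem:
P(F1) = 3/10, P(D|F1) = 1/25
P(F2) = 7/10, P(D|F2) = 1/20
P(D) = P(D|F1)P(F1) + P(D|F2)P(F2)
     = \frac{47}{1000}
P(F1|D) = P(D|F1)P(F1) / P(D)
= \frac{12}{47}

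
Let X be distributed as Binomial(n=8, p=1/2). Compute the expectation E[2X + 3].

For X ~ Binomial(n=8, p=1/2):
E[X] = 4
E[2X + 3] = 2 × E[X] + 3 = 11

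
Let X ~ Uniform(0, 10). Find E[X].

For X ~ Uniform(0, 10), the expected value is:
E[X] = 5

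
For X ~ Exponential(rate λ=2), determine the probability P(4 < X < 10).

P(4 < X < 10) = ∫_{4}^{10} f(x) dx
where f(x) = 2 e^{- 2 x}
= - \frac{1 - e^{12}}{e^{20}}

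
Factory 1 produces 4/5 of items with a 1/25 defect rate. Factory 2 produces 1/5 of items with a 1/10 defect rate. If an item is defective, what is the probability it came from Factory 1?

Using Bayes' theorem:
P(F1) = 4/5, P(D|F1) = 1/25
P(F2) = 1/5, P(D|F2) = 1/10
P(D) = P(D|F1)P(F1) + P(D|F2)P(F2)
     = \frac{13}{250}
P(F1|D) = P(D|F1)P(F1) / P(D)
= \frac{8}{13}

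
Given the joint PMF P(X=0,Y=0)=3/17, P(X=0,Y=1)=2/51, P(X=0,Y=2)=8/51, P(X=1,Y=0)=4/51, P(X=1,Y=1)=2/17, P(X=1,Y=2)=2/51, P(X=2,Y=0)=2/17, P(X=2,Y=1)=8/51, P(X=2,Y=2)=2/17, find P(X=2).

P(X=2) = P(X=2,Y=0) + P(X=2,Y=1) + P(X=2,Y=2)
= 2/17 + 8/51 + 2/17
= 20/51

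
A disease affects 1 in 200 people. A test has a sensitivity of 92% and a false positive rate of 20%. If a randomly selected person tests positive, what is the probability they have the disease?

Let D = the rare event, + = positive/flagged.
P(D) = 1/200
P(+|D) = 92/100 = 23/25
P(+|D') = 20/100 = 1/5
P(+) = P(+|D)P(D) + P(+|D')P(D')
     = \frac{23}{25} × \frac{1}{200} + \frac{1}{5} × \frac{199}{200}
     = \frac{509}{2500}
P(D|+) = P(+|D)P(D)/P(+) = \frac{23}{1018}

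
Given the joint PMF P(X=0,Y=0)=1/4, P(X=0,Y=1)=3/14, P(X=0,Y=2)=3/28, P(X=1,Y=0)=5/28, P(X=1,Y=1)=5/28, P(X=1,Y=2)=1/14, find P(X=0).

P(X=0) = P(X=0,Y=0) + P(X=0,Y=1) + P(X=0,Y=2)
= 1/4 + 3/14 + 3/28
= 4/7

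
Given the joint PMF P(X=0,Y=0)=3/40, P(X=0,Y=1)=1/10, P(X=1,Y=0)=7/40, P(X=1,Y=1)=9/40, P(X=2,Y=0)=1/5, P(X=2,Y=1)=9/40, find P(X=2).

P(X=2) = P(X=2,Y=0) + P(X=2,Y=1)
= 1/5 + 9/40
= 17/40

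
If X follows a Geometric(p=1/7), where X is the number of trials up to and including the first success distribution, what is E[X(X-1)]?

E[X(X-1)] = E[X² - X] = E[X²] - E[X]
E[X] = 7
E[X²] = Var(X) + (E[X])² = 42 + (7)² = 91
E[X(X-1)] = 91 - 7 = 84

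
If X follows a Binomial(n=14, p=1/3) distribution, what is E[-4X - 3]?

For X ~ Binomial(n=14, p=1/3):
E[X] = \frac{14}{3}
E[-4X - 3] = -4 × E[X] - 3 = - \frac{65}{3}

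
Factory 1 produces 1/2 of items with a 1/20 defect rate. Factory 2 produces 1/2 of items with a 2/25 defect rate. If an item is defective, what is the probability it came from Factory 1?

Using Bayes' theorem:
P(F1) = 1/2, P(D|F1) = 1/20
P(F2) = 1/2, P(D|F2) = 2/25
P(D) = P(D|F1)P(F1) + P(D|F2)P(F2)
     = \frac{13}{200}
P(F1|D) = P(D|F1)P(F1) / P(D)
= \frac{5}{13}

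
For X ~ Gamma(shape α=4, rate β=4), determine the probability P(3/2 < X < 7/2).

P(3/2 < X < 7/2) = ∫_{3/2}^{7/2} f(x) dx
where f(x) = \frac{128 x^{3} e^{- 4 x}}{3}
= \frac{-1711 + 183 e^{8}}{3 e^{14}}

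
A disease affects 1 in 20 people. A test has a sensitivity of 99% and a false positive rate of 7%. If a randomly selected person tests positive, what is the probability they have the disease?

Let D = the rare event, + = positive/flagged.
P(D) = 1/20
P(+|D) = 99/100
P(+|D') = 7/100
P(+) = P(+|D)P(D) + P(+|D')P(D')
     = \frac{99}{100} × \frac{1}{20} + \frac{7}{100} × \frac{19}{20}
     = \frac{29}{250}
P(D|+) = P(+|D)P(D)/P(+) = \frac{99}{232}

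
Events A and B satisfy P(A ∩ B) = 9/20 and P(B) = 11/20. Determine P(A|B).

P(A|B) = P(A ∩ B) / P(B)
= (9/20) / (11/20)
= 9/11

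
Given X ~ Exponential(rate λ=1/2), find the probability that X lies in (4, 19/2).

P(4 < X < 19/2) = ∫_{4}^{19/2} f(x) dx
where f(x) = \frac{e^{- \frac{x}{2}}}{2}
= - \frac{1}{e^{\frac{19}{4}}} + e^{-2}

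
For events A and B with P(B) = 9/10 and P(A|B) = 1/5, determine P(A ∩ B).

By definition, P(A|B) = P(A ∩ B) / P(B)
So P(A ∩ B) = P(A|B) × P(B)
= 1/5 × 9/10
= 9/50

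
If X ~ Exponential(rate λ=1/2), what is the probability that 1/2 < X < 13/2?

P(1/2 < X < 13/2) = ∫_{1/2}^{13/2} f(x) dx
where f(x) = \frac{e^{- \frac{x}{2}}}{2}
= - \frac{1 - e^{3}}{e^{\frac{13}{4}}}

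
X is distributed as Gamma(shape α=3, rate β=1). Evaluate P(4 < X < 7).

P(4 < X < 7) = ∫_{4}^{7} f(x) dx
where f(x) = \frac{x^{2} e^{- x}}{2}
= \frac{13 \left(-5 + 2 e^{3}\right)}{2 e^{7}}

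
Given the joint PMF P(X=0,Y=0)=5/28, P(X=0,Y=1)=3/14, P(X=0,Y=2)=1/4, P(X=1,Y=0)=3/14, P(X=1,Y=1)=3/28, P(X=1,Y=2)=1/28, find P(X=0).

P(X=0) = P(X=0,Y=0) + P(X=0,Y=1) + P(X=0,Y=2)
= 5/28 + 3/14 + 1/4
= 9/14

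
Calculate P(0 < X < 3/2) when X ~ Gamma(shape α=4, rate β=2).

P(0 < X < 3/2) = ∫_{0}^{3/2} f(x) dx
where f(x) = \frac{8 x^{3} e^{- 2 x}}{3}
= 1 - \frac{13}{e^{3}}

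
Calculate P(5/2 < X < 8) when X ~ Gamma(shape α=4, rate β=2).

P(5/2 < X < 8) = ∫_{5/2}^{8} f(x) dx
where f(x) = \frac{8 x^{3} e^{- 2 x}}{3}
= \frac{-2483 + 118 e^{11}}{3 e^{16}}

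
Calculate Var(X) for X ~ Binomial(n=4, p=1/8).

For X ~ Binomial(n=4, p=1/8):
Var(X) = \frac{7}{16}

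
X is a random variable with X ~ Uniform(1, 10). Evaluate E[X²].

Using the identity E[X²] = Var(X) + (E[X])²:
E[X] = \frac{11}{2}
Var(X) = \frac{27}{4}
E[X²] = \frac{27}{4} + (\frac{11}{2})²
= 37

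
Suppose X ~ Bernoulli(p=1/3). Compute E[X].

For X ~ Bernoulli(p=1/3), the expected value is:
E[X] = \frac{1}{3}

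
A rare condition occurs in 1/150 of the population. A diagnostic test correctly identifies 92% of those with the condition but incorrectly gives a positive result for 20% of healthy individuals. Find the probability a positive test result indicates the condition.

Let D = the rare event, + = positive/flagged.
P(D) = 1/150
P(+|D) = 92/100 = 23/25
P(+|D') = 20/100 = 1/5
P(+) = P(+|D)P(D) + P(+|D')P(D')
     = \frac{23}{25} × \frac{1}{150} + \frac{1}{5} × \frac{149}{150}
     = \frac{128}{625}
P(D|+) = P(+|D)P(D)/P(+) = \frac{23}{768}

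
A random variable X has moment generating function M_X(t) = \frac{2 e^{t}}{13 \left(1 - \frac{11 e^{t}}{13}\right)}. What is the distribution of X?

The MGF M(t) = \frac{2 e^{t}}{13 \left(1 - \frac{11 e^{t}}{13}\right)} is the standard form for the Geometric distribution.
Comparing with the known MGF formula identifies: Geometric(p=2/13), X = trial number of first success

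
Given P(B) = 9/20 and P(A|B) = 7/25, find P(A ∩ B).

By definition, P(A|B) = P(A ∩ B) / P(B)
So P(A ∩ B) = P(A|B) × P(B)
= 7/25 × 9/20
= 63/500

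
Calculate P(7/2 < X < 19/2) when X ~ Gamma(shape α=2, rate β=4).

P(7/2 < X < 19/2) = ∫_{7/2}^{19/2} f(x) dx
where f(x) = 16 x e^{- 4 x}
= \frac{3 \left(-13 + 5 e^{24}\right)}{e^{38}}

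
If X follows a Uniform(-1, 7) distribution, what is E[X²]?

Using the identity E[X²] = Var(X) + (E[X])²:
E[X] = 3
Var(X) = \frac{16}{3}
E[X²] = \frac{16}{3} + (3)²
= \frac{43}{3}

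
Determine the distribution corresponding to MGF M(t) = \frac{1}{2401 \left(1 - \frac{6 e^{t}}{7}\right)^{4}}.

The MGF M(t) = \frac{1}{2401 \left(1 - \frac{6 e^{t}}{7}\right)^{4}} is the standard form for the NegativeBinomial distribution.
Comparing with the known MGF formula identifies: NegBin(r=4, p=1/7), X = failures before r-th success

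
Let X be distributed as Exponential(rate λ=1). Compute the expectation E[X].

For X ~ Exponential(rate λ=1), the expected value is:
E[X] = 1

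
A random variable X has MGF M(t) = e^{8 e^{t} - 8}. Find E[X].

To find E[X], compute M^(1)(0):
M^(1)(t) = 8 e^{t} e^{8 e^{t} - 8}
M^(1)(0) = 8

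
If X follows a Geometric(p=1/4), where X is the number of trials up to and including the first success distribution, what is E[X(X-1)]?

E[X(X-1)] = E[X² - X] = E[X²] - E[X]
E[X] = 4
E[X²] = Var(X) + (E[X])² = 12 + (4)² = 28
E[X(X-1)] = 28 - 4 = 24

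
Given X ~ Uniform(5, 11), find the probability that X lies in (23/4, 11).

P(23/4 < X < 11) = ∫_{23/4}^{11} f(x) dx
where f(x) = \frac{1}{6}
= \frac{7}{8}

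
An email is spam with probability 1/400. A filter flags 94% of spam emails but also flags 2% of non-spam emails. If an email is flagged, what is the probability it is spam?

Let D = the rare event, + = positive/flagged.
P(D) = 1/400
P(+|D) = 94/100 = 47/50
P(+|D') = 2/100 = 1/50
P(+) = P(+|D)P(D) + P(+|D')P(D')
     = \frac{47}{50} × \frac{1}{400} + \frac{1}{50} × \frac{399}{400}
     = \frac{223}{10000}
P(D|+) = P(+|D)P(D)/P(+) = \frac{47}{446}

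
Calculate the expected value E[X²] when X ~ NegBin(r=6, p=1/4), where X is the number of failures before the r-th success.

Using the identity E[X²] = Var(X) + (E[X])²:
E[X] = 18
Var(X) = 72
E[X²] = 72 + (18)²
= 396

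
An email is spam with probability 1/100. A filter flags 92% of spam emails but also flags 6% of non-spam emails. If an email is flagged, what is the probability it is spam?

Let D = the rare event, + = positive/flagged.
P(D) = 1/100
P(+|D) = 92/100 = 23/25
P(+|D') = 6/100 = 3/50
P(+) = P(+|D)P(D) + P(+|D')P(D')
     = \frac{23}{25} × \frac{1}{100} + \frac{3}{50} × \frac{99}{100}
     = \frac{343}{5000}
P(D|+) = P(+|D)P(D)/P(+) = \frac{46}{343}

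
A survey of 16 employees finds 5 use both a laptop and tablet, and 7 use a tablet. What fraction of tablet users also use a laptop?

P(A ∩ B) = 5/16
P(B) = 7/16
P(A|B) = P(A ∩ B) / P(B) = (5/16) / (7/16) = 5/7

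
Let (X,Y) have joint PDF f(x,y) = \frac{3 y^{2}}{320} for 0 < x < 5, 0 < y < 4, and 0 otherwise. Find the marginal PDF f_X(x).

f_X(x) = ∫_0^4 f(x,y) dy
= ∫_0^4 \frac{3 y^{2}}{320} dy
= \frac{1}{5} for 0 < x < 5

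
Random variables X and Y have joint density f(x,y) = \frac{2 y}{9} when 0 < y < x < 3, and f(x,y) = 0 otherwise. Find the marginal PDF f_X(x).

f_X(x) = ∫_0^x \frac{2 y}{9} dy = \frac{x^{2}}{9}
for 0 < x < 3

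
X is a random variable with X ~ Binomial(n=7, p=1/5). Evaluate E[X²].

Using the identity E[X²] = Var(X) + (E[X])²:
E[X] = \frac{7}{5}
Var(X) = \frac{28}{25}
E[X²] = \frac{28}{25} + (\frac{7}{5})²
= \frac{77}{25}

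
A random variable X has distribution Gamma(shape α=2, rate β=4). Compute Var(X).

For X ~ Gamma(shape α=2, rate β=4):
Var(X) = \frac{1}{8}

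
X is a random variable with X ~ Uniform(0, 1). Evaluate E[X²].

Using the identity E[X²] = Var(X) + (E[X])²:
E[X] = \frac{1}{2}
Var(X) = \frac{1}{12}
E[X²] = \frac{1}{12} + (\frac{1}{2})²
= \frac{1}{3}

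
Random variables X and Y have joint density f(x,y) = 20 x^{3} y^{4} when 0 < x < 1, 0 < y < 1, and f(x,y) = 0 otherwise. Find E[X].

E[X] = ∫_0^1 ∫_0^1 x × f(x,y) dy dx
= ∫_0^1 ∫_0^1 x × (20 x^{3} y^{4}) dy dx
= \frac{4}{5}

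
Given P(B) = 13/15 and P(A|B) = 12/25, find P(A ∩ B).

By definition, P(A|B) = P(A ∩ B) / P(B)
So P(A ∩ B) = P(A|B) × P(B)
= 12/25 × 13/15
= 52/125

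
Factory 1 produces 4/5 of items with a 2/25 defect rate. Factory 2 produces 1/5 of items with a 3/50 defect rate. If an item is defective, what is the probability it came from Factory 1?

Using Bayes' theorem:
P(F1) = 4/5, P(D|F1) = 2/25
P(F2) = 1/5, P(D|F2) = 3/50
P(D) = P(D|F1)P(F1) + P(D|F2)P(F2)
     = \frac{19}{250}
P(F1|D) = P(D|F1)P(F1) / P(D)
= \frac{16}{19}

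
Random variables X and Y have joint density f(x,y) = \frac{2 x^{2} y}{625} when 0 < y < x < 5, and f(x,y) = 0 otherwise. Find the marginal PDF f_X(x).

f_X(x) = ∫_0^x \frac{2 x^{2} y}{625} dy = \frac{x^{4}}{625}
for 0 < x < 5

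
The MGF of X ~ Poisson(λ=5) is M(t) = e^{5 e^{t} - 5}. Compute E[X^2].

To find E[X^2], compute M^(2)(0):
M^(1)(t) = 5 e^{t} e^{5 e^{t} - 5}
M^(2)(t) = 25 e^{2 t} e^{5 e^{t} - 5} + 5 e^{t} e^{5 e^{t} - 5}
M^(2)(0) = 30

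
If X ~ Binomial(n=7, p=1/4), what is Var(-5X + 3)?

For X ~ Binomial(n=7, p=1/4):
Var(X) = \frac{21}{16}
Var(-5X + 3) = (-5)² × Var(X) = 25 × \frac{21}{16} = \frac{525}{16}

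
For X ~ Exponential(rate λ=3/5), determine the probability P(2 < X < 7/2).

P(2 < X < 7/2) = ∫_{2}^{7/2} f(x) dx
where f(x) = \frac{3 e^{- \frac{3 x}{5}}}{5}
= - \frac{1}{e^{\frac{21}{10}}} + e^{- \frac{6}{5}}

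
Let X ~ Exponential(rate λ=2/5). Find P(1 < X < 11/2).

P(1 < X < 11/2) = ∫_{1}^{11/2} f(x) dx
where f(x) = \frac{2 e^{- \frac{2 x}{5}}}{5}
= - \frac{1 - e^{\frac{9}{5}}}{e^{\frac{11}{5}}}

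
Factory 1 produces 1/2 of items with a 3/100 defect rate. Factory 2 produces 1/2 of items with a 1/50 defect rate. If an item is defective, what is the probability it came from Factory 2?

Using Bayes' theorem:
P(F1) = 1/2, P(D|F1) = 3/100
P(F2) = 1/2, P(D|F2) = 1/50
P(D) = P(D|F1)P(F1) + P(D|F2)P(F2)
     = \frac{1}{40}
P(F2|D) = P(D|F2)P(F2) / P(D)
= \frac{2}{5}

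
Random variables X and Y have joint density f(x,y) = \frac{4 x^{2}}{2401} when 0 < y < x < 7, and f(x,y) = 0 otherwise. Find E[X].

f_X(x) = ∫_0^x \frac{4 x^{2}}{2401} dy = \frac{4 x^{3}}{2401}
E[X] = ∫_0^7 x × (\frac{4 x^{3}}{2401}) dx = \frac{28}{5}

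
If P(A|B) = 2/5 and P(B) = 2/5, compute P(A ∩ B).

By definition, P(A|B) = P(A ∩ B) / P(B)
So P(A ∩ B) = P(A|B) × P(B)
= 2/5 × 2/5
= 4/25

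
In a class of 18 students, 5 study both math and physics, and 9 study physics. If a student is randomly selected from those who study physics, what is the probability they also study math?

P(A ∩ B) = 5/18
P(B) = 9/18 = 1/2
P(A|B) = P(A ∩ B) / P(B) = (5/18) / (1/2) = 5/9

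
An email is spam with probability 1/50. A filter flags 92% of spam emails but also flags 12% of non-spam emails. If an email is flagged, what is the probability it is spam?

Let D = the rare event, + = positive/flagged.
P(D) = 1/50
P(+|D) = 92/100 = 23/25
P(+|D') = 12/100 = 3/25
P(+) = P(+|D)P(D) + P(+|D')P(D')
     = \frac{23}{25} × \frac{1}{50} + \frac{3}{25} × \frac{49}{50}
     = \frac{17}{125}
P(D|+) = P(+|D)P(D)/P(+) = \frac{23}{170}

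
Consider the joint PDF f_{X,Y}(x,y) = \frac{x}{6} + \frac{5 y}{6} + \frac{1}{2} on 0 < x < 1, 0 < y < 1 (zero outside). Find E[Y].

E[Y] = ∫_0^1 ∫_0^1 y × f(x,y) dx dy
= \frac{41}{72}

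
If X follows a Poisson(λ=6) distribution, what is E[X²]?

Using the identity E[X²] = Var(X) + (E[X])²:
E[X] = 6
Var(X) = 6
E[X²] = 6 + (6)²
= 42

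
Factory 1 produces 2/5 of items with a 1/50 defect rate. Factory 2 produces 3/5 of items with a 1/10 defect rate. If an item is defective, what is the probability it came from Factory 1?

Using Bayes' theorem:
P(F1) = 2/5, P(D|F1) = 1/50
P(F2) = 3/5, P(D|F2) = 1/10
P(D) = P(D|F1)P(F1) + P(D|F2)P(F2)
     = \frac{17}{250}
P(F1|D) = P(D|F1)P(F1) / P(D)
= \frac{2}{17}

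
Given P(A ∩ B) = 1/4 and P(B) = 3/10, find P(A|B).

P(A|B) = P(A ∩ B) / P(B)
= (1/4) / (3/10)
= 5/6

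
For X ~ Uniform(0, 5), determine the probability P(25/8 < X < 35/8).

P(25/8 < X < 35/8) = ∫_{25/8}^{35/8} f(x) dx
where f(x) = \frac{1}{5}
= \frac{1}{4}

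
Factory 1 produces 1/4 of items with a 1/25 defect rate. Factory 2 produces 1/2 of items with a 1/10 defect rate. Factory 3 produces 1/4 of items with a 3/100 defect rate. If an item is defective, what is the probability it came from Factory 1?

Using Bayes' theorem:
P(F1) = 1/4, P(D|F1) = 1/25
P(F2) = 1/2, P(D|F2) = 1/10
P(F3) = 1/4, P(D|F3) = 3/100
P(D) = P(D|F1)P(F1) + P(D|F2)P(F2) + P(D|F3)P(F3)
     = \frac{27}{400}
P(F1|D) = P(D|F1)P(F1) / P(D)
= \frac{4}{27}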